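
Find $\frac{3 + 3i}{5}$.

Divisor is real, so divide each part by 5:
= 3/5 + (3/5)i


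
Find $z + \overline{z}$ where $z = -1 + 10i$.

z + conjugate(z) = (a + bi) + (a - bi) = 2a
= 2 * (-1) = -2


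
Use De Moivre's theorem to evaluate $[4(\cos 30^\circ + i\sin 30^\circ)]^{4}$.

By De Moivre: z^n = r^n(cos(nθ) + i sin(nθ))
= 4^4(cos(4*30°) + i sin(4*30°))
= 256(cos 120° + i sin 120°)
= -128 + 128*sqrt(3)i


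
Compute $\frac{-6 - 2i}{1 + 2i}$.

Multiply numerator and denominator by conjugate (1 - 2i):
= (-6 - 2i)(1 - 2i) / (1^2 + 2^2)
= (-10 + 10i) / 5
= -2 + 2i


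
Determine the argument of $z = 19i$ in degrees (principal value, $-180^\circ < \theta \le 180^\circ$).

a = 0 and b > 0, so z lies on the positive imaginary axis: θ = 90°


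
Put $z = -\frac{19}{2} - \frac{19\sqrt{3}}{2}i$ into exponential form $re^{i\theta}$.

r = |z| = sqrt((-19/2)^2 + (-19*sqrt(3)/2)^2) = sqrt(361/4 + 1083/4) = sqrt(361) = 19
θ = arctan(b/a) = arctan(-16.4545/-9.5) (quadrant-adjusted) = -120° = -2π/3
z = 19e^(-i*2π/3)


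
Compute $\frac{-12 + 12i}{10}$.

Divisor is real, so divide each part by 10:
= -6/5 + (6/5)i


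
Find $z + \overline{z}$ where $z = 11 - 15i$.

z + conjugate(z) = (a + bi) + (a - bi) = 2a
= 2 * 11 = 22


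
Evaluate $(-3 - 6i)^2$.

(a + bi)^2 = a^2 - b^2 + 2abi
= (-3)^2 - (-6)^2 + 2*(-3)*(-6)i
= -27 + 36i


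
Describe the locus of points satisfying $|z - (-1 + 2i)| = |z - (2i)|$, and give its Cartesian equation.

|z - z1| = |z - z2| means z is equidistant from z1 and z2,
i.e. the perpendicular bisector of the segment from (-1, 2) to (0, 2) (midpoint (-1/2, 2)).
With z = x + yi, square both sides:
(x - (-1))^2 + (y - 2)^2 = (x - 0)^2 + (y - 2)^2
The x^2 and y^2 terms cancel: 2x + 0y = 4 - 5 = -1
Simplify: x = -1/2
Locus: Perpendicular bisector of the segment from (-1, 2) to (0, 2): the line x = -1/2


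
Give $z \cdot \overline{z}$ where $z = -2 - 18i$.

z * conjugate(z) = |z|^2 = a^2 + b^2
= (-2)^2 + (-18)^2 = 328


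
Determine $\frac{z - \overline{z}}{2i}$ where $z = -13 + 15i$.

z - conjugate(z) = 2bi
(z - conjugate(z))/(2i) = 2bi/(2i) = b = 15


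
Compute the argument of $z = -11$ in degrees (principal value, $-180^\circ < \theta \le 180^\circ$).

b = 0 and a < 0, so z lies on the negative real axis: θ = 180°


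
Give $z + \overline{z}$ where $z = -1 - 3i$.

z + conjugate(z) = (a + bi) + (a - bi) = 2a
= 2 * (-1) = -2


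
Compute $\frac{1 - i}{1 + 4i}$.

Multiply numerator and denominator by conjugate (1 - 4i):
= (1 - i)(1 - 4i) / (1^2 + 4^2)
= (-3 - 5i) / 17
= -3/17 - (5/17)i


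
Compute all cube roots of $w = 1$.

|w| = 1, arg(w) = 0°
Root modulus = 1^(1/3) = 1
Root arguments: θ_k = (0° + 360°k)/3 for k = 0, 1, ..., 2
Roots: 1, -1/2 + (sqrt(3)/2)i, -1/2 - (sqrt(3)/2)i


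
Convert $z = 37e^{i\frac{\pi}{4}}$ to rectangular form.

a = r cos θ = 37 * sqrt(2)/2 = 37*sqrt(2)/2
b = r sin θ = 37 * sqrt(2)/2 = 37*sqrt(2)/2
z = 37*sqrt(2)/2 + (37*sqrt(2)/2)i


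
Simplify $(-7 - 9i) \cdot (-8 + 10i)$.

(a1*a2 - b1*b2) + (a1*b2 + b1*a2)i
= (56 - (-90)) + (-70 + 72)i
= 146 + 2i


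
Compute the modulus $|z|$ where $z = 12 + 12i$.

|z| = sqrt(a^2 + b^2) = sqrt(12^2 + 12^2) = sqrt(288) = sqrt(288)


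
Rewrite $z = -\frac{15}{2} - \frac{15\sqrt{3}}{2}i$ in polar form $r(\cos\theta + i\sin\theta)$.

r = |z| = sqrt(a^2 + b^2) = sqrt((-15/2)^2 + (-15*sqrt(3)/2)^2) = sqrt(225/4 + 675/4) = sqrt(225) = 15
θ = arctan(b/a) = arctan(-12.9904/-7.5) (quadrant-adjusted) = 240°
z = 15(cos 240° + i sin 240°)


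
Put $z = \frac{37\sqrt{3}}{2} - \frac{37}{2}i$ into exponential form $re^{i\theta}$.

r = |z| = sqrt((37*sqrt(3)/2)^2 + (-37/2)^2) = sqrt(4107/4 + 1369/4) = sqrt(1369) = 37
θ = arctan(b/a) = arctan(-18.5/32.0429) (quadrant-adjusted) = -30° = -π/6
z = 37e^(-i*π/6)


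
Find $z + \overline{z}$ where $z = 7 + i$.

z + conjugate(z) = (a + bi) + (a - bi) = 2a
= 2 * 7 = 14


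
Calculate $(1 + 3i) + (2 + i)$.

(1 + 2) + (3 + 1)i = 3 + 4i


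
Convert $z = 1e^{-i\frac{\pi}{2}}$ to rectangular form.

a = r cos θ = 1 * 0 = 0
b = r sin θ = 1 * -1 = -1
z = -i


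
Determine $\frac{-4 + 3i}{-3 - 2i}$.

Multiply numerator and denominator by conjugate (-3 + 2i):
= (-4 + 3i)(-3 + 2i) / ((-3)^2 + (-2)^2)
= (6 - 17i) / 13
= 6/13 - (17/13)i


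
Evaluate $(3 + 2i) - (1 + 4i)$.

(3 - 1) + (2 - 4)i = 2 - 2i


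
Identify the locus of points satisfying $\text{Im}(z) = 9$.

Im(z) = y where z = x + yi; the equation y = 9 is satisfied by all points with that y-coordinate
Locus: Horizontal line y = 9


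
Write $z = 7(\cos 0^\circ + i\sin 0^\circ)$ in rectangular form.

a = r cos θ = 7 * 1 = 7
b = r sin θ = 7 * 0 = 0
z = 7


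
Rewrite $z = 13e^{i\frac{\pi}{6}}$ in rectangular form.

a = r cos θ = 13 * sqrt(3)/2 = 13*sqrt(3)/2
b = r sin θ = 13 * 1/2 = 13/2
z = 13*sqrt(3)/2 + (13/2)i


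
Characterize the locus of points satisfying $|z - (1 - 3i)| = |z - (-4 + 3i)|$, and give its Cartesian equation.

|z - z1| = |z - z2| means z is equidistant from z1 and z2,
i.e. the perpendicular bisector of the segment from (1, -3) to (-4, 3) (midpoint (-3/2, 0)).
With z = x + yi, square both sides:
(x - 1)^2 + (y - (-3))^2 = (x - (-4))^2 + (y - 3)^2
The x^2 and y^2 terms cancel: -10x + 12y = 25 - 10 = 15
Simplify: 10x - 12y = -15
Locus: Perpendicular bisector of the segment from (1, -3) to (-4, 3): the line 10x - 12y = -15


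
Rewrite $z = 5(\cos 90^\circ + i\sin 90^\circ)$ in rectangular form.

a = r cos θ = 5 * 0 = 0
b = r sin θ = 5 * 1 = 5
z = 5i


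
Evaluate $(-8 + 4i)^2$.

(a + bi)^2 = a^2 - b^2 + 2abi
= (-8)^2 - 4^2 + 2*(-8)*4i
= 48 - 64i


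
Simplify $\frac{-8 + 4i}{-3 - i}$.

Multiply numerator and denominator by conjugate (-3 + i):
= (-8 + 4i)(-3 + i) / ((-3)^2 + (-1)^2)
= (20 - 20i) / 10
= 2 - 2i


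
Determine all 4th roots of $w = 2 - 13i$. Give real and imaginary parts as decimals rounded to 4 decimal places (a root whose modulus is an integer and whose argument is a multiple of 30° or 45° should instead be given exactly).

|w| = sqrt(173) ≈ 13.152946, arg(w) ≈ 278.746162°
Root modulus = sqrt(173)^(1/4) ≈ 1.904389
Root arguments: θ_k = (arg(w) + 360°k)/4 for k = 0, 1, ..., 3
Compute each root as (root modulus)(cos θ_k + i sin θ_k) using full-precision intermediates, then round to 4 decimal places.
Roots: 0.6611 + 1.7860i, -1.7860 + 0.6611i, -0.6611 - 1.7860i, 1.7860 - 0.6611i


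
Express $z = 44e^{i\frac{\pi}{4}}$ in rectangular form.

a = r cos θ = 44 * sqrt(2)/2 = 22*sqrt(2)
b = r sin θ = 44 * sqrt(2)/2 = 22*sqrt(2)
z = 22*sqrt(2) + 22*sqrt(2)i


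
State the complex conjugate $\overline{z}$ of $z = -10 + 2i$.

If z = a + bi, then conjugate(z) = a - bi
conjugate(-10 + 2i) = -10 - 2i


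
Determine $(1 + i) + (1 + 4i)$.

(1 + 1) + (1 + 4)i = 2 + 5i


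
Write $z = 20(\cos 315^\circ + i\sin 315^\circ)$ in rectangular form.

a = r cos θ = 20 * sqrt(2)/2 = 10*sqrt(2)
b = r sin θ = 20 * -sqrt(2)/2 = -10*sqrt(2)
z = 10*sqrt(2) - 10*sqrt(2)i


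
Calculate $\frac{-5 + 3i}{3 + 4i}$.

Multiply numerator and denominator by conjugate (3 - 4i):
= (-5 + 3i)(3 - 4i) / (3^2 + 4^2)
= (-3 + 29i) / 25
= -3/25 + (29/25)i


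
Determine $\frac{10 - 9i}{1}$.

Divisor is real, so divide each part by 1:
= 10 - 9i


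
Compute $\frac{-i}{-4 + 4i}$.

Multiply numerator and denominator by conjugate (-4 - 4i):
= (-i)(-4 - 4i) / ((-4)^2 + 4^2)
= (-4 + 4i) / 32
Divide through by 4: (-1 + i) / 8
= -1/8 + (1/8)i


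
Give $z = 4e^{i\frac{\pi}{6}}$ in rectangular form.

a = r cos θ = 4 * sqrt(3)/2 = 2*sqrt(3)
b = r sin θ = 4 * 1/2 = 2
z = 2*sqrt(3) + 2i


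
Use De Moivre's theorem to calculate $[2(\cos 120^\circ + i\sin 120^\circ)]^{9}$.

By De Moivre: z^n = r^n(cos(nθ) + i sin(nθ))
= 2^9(cos(9*120°) + i sin(9*120°))
= 512(cos 0° + i sin 0°)
= 512


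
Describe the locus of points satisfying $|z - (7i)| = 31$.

|z - z0| = r describes a circle centered at z0 with radius r
Here z0 = 7i and r = 31
Locus: Circle centered at (0, 7) with radius 31


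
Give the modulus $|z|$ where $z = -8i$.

|z| = sqrt(a^2 + b^2) = sqrt(0^2 + (-8)^2) = sqrt(64) = 8


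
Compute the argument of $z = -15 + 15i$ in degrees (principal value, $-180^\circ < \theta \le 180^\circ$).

θ = arctan(b/a) = arctan(15/-15) (quadrant-adjusted) = 135°


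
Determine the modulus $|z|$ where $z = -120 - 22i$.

|z| = sqrt(a^2 + b^2) = sqrt((-120)^2 + (-22)^2) = sqrt(14884) = 122


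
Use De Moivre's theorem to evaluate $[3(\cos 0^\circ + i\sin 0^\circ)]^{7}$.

By De Moivre: z^n = r^n(cos(nθ) + i sin(nθ))
= 3^7(cos(7*0°) + i sin(7*0°))
= 2187(cos 0° + i sin 0°)
= 2187


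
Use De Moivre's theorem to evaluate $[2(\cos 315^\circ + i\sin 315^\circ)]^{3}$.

By De Moivre: z^n = r^n(cos(nθ) + i sin(nθ))
= 2^3(cos(3*315°) + i sin(3*315°))
= 8(cos 225° + i sin 225°)
= -4*sqrt(2) - 4*sqrt(2)i


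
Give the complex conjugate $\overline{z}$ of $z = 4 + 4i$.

If z = a + bi, then conjugate(z) = a - bi
conjugate(4 + 4i) = 4 - 4i


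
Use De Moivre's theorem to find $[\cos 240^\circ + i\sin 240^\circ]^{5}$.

By De Moivre: z^n = r^n(cos(nθ) + i sin(nθ))
= 1^5(cos(5*240°) + i sin(5*240°))
= 1(cos 120° + i sin 120°)
= -1/2 + (sqrt(3)/2)i


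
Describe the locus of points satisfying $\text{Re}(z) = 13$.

Re(z) = x where z = x + yi; the equation x = 13 is satisfied by all points with that x-coordinate
Locus: Vertical line x = 13


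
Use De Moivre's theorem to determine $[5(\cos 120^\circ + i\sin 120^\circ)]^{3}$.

By De Moivre: z^n = r^n(cos(nθ) + i sin(nθ))
= 5^3(cos(3*120°) + i sin(3*120°))
= 125(cos 0° + i sin 0°)
= 125


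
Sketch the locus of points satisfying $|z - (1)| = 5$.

|z - z0| = r describes a circle centered at z0 with radius r
Here z0 = 1 and r = 5
Locus: Circle centered at (1, 0) with radius 5


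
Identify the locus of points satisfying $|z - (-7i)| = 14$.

|z - z0| = r describes a circle centered at z0 with radius r
Here z0 = -7i and r = 14
Locus: Circle centered at (0, -7) with radius 14


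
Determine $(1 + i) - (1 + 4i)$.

(1 - 1) + (1 - 4)i = -3i


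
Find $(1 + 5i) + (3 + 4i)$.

(1 + 3) + (5 + 4)i = 4 + 9i


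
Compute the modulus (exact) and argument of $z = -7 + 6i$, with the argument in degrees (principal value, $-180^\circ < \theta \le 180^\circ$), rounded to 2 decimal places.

|z| = sqrt((-7)^2 + 6^2) = sqrt(85)
arg(z) = arctan(b/a) = arctan(6/-7) (quadrant-adjusted) = 139.40°


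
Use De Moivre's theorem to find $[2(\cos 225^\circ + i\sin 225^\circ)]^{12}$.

By De Moivre: z^n = r^n(cos(nθ) + i sin(nθ))
= 2^12(cos(12*225°) + i sin(12*225°))
= 4096(cos 180° + i sin 180°)
= -4096


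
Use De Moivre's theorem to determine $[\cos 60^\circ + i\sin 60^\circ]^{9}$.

By De Moivre: z^n = r^n(cos(nθ) + i sin(nθ))
= 1^9(cos(9*60°) + i sin(9*60°))
= 1(cos 180° + i sin 180°)
= -1


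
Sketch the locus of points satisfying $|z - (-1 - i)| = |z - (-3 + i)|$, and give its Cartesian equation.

|z - z1| = |z - z2| means z is equidistant from z1 and z2,
i.e. the perpendicular bisector of the segment from (-1, -1) to (-3, 1) (midpoint (-2, 0)).
With z = x + yi, square both sides:
(x - (-1))^2 + (y - (-1))^2 = (x - (-3))^2 + (y - 1)^2
The x^2 and y^2 terms cancel: -4x + 4y = 10 - 2 = 8
Simplify: x - y = -2
Locus: Perpendicular bisector of the segment from (-1, -1) to (-3, 1): the line x - y = -2


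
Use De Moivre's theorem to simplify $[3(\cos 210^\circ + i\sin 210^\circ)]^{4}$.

By De Moivre: z^n = r^n(cos(nθ) + i sin(nθ))
= 3^4(cos(4*210°) + i sin(4*210°))
= 81(cos 120° + i sin 120°)
= -81/2 + (81*sqrt(3)/2)i


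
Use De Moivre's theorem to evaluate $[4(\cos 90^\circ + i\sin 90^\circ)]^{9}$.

By De Moivre: z^n = r^n(cos(nθ) + i sin(nθ))
= 4^9(cos(9*90°) + i sin(9*90°))
= 262144(cos 90° + i sin 90°)
= 262144i


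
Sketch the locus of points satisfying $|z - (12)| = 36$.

|z - z0| = r describes a circle centered at z0 with radius r
Here z0 = 12 and r = 36
Locus: Circle centered at (12, 0) with radius 36


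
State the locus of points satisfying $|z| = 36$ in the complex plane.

|z| = 36 means sqrt(x^2 + y^2) = 36
This is a circle of radius 36 centered at the origin


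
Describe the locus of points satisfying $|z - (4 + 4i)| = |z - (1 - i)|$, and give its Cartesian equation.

|z - z1| = |z - z2| means z is equidistant from z1 and z2,
i.e. the perpendicular bisector of the segment from (4, 4) to (1, -1) (midpoint (5/2, 3/2)).
With z = x + yi, square both sides:
(x - 4)^2 + (y - 4)^2 = (x - 1)^2 + (y - (-1))^2
The x^2 and y^2 terms cancel: -6x + (-10)y = 2 - 32 = -30
Simplify: 3x + 5y = 15
Locus: Perpendicular bisector of the segment from (4, 4) to (1, -1): the line 3x + 5y = 15


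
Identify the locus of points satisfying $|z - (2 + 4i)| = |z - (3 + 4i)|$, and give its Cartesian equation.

|z - z1| = |z - z2| means z is equidistant from z1 and z2,
i.e. the perpendicular bisector of the segment from (2, 4) to (3, 4) (midpoint (5/2, 4)).
With z = x + yi, square both sides:
(x - 2)^2 + (y - 4)^2 = (x - 3)^2 + (y - 4)^2
The x^2 and y^2 terms cancel: 2x + 0y = 25 - 20 = 5
Simplify: x = 5/2
Locus: Perpendicular bisector of the segment from (2, 4) to (3, 4): the line x = 5/2


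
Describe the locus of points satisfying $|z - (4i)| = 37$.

|z - z0| = r describes a circle centered at z0 with radius r
Here z0 = 4i and r = 37
Locus: Circle centered at (0, 4) with radius 37


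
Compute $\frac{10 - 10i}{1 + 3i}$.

Multiply numerator and denominator by conjugate (1 - 3i):
= (10 - 10i)(1 - 3i) / (1^2 + 3^2)
= (-20 - 40i) / 10
= -2 - 4i


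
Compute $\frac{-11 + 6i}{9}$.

Divisor is real, so divide each part by 9:
= -11/9 + (2/3)i


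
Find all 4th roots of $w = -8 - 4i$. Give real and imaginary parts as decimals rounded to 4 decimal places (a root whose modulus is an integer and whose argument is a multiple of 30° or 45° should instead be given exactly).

|w| = sqrt(80) ≈ 8.944272, arg(w) ≈ 206.565051°
Root modulus = sqrt(80)^(1/4) ≈ 1.729363
Root arguments: θ_k = (arg(w) + 360°k)/4 for k = 0, 1, ..., 3
Compute each root as (root modulus)(cos θ_k + i sin θ_k) using full-precision intermediates, then round to 4 decimal places.
Roots: 1.0732 + 1.3561i, -1.3561 + 1.0732i, -1.0732 - 1.3561i, 1.3561 - 1.0732i


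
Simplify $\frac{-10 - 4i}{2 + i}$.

Multiply numerator and denominator by conjugate (2 - i):
= (-10 - 4i)(2 - i) / (2^2 + 1^2)
= (-24 + 2i) / 5
= -24/5 + (2/5)i


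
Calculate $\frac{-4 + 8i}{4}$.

Divisor is real, so divide each part by 4:
= -1 + 2i


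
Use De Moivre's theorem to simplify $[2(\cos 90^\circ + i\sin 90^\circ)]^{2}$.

By De Moivre: z^n = r^n(cos(nθ) + i sin(nθ))
= 2^2(cos(2*90°) + i sin(2*90°))
= 4(cos 180° + i sin 180°)
= -4


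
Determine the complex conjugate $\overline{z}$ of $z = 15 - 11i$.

If z = a + bi, then conjugate(z) = a - bi
conjugate(15 - 11i) = 15 + 11i


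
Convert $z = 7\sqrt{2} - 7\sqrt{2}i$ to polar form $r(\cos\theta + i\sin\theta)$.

r = |z| = sqrt(a^2 + b^2) = sqrt((7*sqrt(2))^2 + (-7*sqrt(2))^2) = sqrt(98 + 98) = sqrt(196) = 14
θ = arctan(b/a) = arctan(-9.8995/9.8995) (quadrant-adjusted) = 315°
z = 14(cos 315° + i sin 315°)


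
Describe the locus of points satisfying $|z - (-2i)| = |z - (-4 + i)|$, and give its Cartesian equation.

|z - z1| = |z - z2| means z is equidistant from z1 and z2,
i.e. the perpendicular bisector of the segment from (0, -2) to (-4, 1) (midpoint (-2, -1/2)).
With z = x + yi, square both sides:
(x - 0)^2 + (y - (-2))^2 = (x - (-4))^2 + (y - 1)^2
The x^2 and y^2 terms cancel: -8x + 6y = 17 - 4 = 13
Simplify: 8x - 6y = -13
Locus: Perpendicular bisector of the segment from (0, -2) to (-4, 1): the line 8x - 6y = -13


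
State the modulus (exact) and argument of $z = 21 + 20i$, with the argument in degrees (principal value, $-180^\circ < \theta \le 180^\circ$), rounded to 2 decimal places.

|z| = sqrt(21^2 + 20^2) = 29
arg(z) = arctan(b/a) = arctan(20/21) (quadrant-adjusted) = 43.60°


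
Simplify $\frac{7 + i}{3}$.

Divisor is real, so divide each part by 3:
= 7/3 + (1/3)i


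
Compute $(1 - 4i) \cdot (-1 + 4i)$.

(a1*a2 - b1*b2) + (a1*b2 + b1*a2)i
= (-1 - (-16)) + (4 + 4)i
= 15 + 8i


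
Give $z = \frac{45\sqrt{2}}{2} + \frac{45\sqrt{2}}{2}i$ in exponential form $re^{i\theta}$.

r = |z| = sqrt((45*sqrt(2)/2)^2 + (45*sqrt(2)/2)^2) = sqrt(2025/2 + 2025/2) = sqrt(2025) = 45
θ = arctan(b/a) = arctan(31.8198/31.8198) (quadrant-adjusted) = 45° = π/4
z = 45e^(i*π/4)


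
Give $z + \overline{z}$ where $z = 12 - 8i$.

z + conjugate(z) = (a + bi) + (a - bi) = 2a
= 2 * 12 = 24


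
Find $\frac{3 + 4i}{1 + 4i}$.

Multiply numerator and denominator by conjugate (1 - 4i):
= (3 + 4i)(1 - 4i) / (1^2 + 4^2)
= (19 - 8i) / 17
= 19/17 - (8/17)i


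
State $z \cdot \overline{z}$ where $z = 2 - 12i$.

z * conjugate(z) = |z|^2 = a^2 + b^2
= 2^2 + (-12)^2 = 148


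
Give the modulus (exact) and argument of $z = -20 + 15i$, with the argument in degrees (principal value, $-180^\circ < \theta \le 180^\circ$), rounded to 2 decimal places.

|z| = sqrt((-20)^2 + 15^2) = 25
arg(z) = arctan(b/a) = arctan(15/-20) (quadrant-adjusted) = 143.13°


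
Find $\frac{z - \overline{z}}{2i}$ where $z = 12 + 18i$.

z - conjugate(z) = 2bi
(z - conjugate(z))/(2i) = 2bi/(2i) = b = 18


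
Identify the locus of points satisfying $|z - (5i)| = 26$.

|z - z0| = r describes a circle centered at z0 with radius r
Here z0 = 5i and r = 26
Locus: Circle centered at (0, 5) with radius 26


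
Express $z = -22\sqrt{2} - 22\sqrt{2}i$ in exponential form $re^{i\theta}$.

r = |z| = sqrt((-22*sqrt(2))^2 + (-22*sqrt(2))^2) = sqrt(968 + 968) = sqrt(1936) = 44
θ = arctan(b/a) = arctan(-31.1127/-31.1127) (quadrant-adjusted) = 225° = 5π/4
z = 44e^(i*5π/4)


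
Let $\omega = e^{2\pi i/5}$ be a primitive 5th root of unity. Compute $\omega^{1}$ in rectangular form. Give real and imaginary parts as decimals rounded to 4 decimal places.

ω^1 = e^(2πi·1/5) = e^(i·2π/5)
= cos(2π/5) + i sin(2π/5)
= 0.3090 + 0.9511i


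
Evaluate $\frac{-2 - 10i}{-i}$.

Multiply numerator and denominator by conjugate (i):
= (-2 - 10i)(i) / (0^2 + (-1)^2)
= (10 - 2i) / 1
= 10 - 2i


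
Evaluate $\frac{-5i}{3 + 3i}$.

Multiply numerator and denominator by conjugate (3 - 3i):
= (-5i)(3 - 3i) / (3^2 + 3^2)
= (-15 - 15i) / 18
Divide through by 3: (-5 - 5i) / 6
= -5/6 - (5/6)i


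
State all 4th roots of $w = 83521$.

|w| = 83521, arg(w) = 0°
Root modulus = 83521^(1/4) = 17
Root arguments: θ_k = (0° + 360°k)/4 for k = 0, 1, ..., 3
Roots: 17, 17i, -17, -17i


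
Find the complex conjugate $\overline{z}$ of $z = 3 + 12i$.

If z = a + bi, then conjugate(z) = a - bi
conjugate(3 + 12i) = 3 - 12i


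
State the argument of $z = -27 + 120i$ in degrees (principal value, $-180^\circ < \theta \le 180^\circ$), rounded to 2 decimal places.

θ = arctan(b/a) = arctan(120/-27) (quadrant-adjusted) = 102.68°


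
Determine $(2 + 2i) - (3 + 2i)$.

(2 - 3) + (2 - 2)i = -1


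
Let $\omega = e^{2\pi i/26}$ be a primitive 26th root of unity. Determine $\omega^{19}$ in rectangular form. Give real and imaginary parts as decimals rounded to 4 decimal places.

ω^19 = e^(2πi·19/26) = e^(i·19π/13)
= cos(19π/13) + i sin(19π/13)
= -0.1205 - 0.9927i


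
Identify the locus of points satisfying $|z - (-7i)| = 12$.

|z - z0| = r describes a circle centered at z0 with radius r
Here z0 = -7i and r = 12
Locus: Circle centered at (0, -7) with radius 12


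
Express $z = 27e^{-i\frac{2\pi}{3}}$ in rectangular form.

a = r cos θ = 27 * -1/2 = -27/2
b = r sin θ = 27 * -sqrt(3)/2 = -27*sqrt(3)/2
z = -27/2 - (27*sqrt(3)/2)i


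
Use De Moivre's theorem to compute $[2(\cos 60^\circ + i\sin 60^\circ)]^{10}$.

By De Moivre: z^n = r^n(cos(nθ) + i sin(nθ))
= 2^10(cos(10*60°) + i sin(10*60°))
= 1024(cos 240° + i sin 240°)
= -512 - 512*sqrt(3)i


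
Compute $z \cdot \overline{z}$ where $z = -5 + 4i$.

z * conjugate(z) = |z|^2 = a^2 + b^2
= (-5)^2 + 4^2 = 41


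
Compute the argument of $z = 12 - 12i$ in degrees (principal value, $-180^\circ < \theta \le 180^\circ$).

θ = arctan(b/a) = arctan(-12/12) (quadrant-adjusted) = -45°


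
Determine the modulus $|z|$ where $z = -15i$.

|z| = sqrt(a^2 + b^2) = sqrt(0^2 + (-15)^2) = sqrt(225) = 15


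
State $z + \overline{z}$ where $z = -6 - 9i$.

z + conjugate(z) = (a + bi) + (a - bi) = 2a
= 2 * (-6) = -12


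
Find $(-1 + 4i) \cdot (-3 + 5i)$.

(a1*a2 - b1*b2) + (a1*b2 + b1*a2)i
= (3 - 20) + (-5 + (-12))i
= -17 - 17i


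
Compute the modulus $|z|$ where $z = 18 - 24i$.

|z| = sqrt(a^2 + b^2) = sqrt(18^2 + (-24)^2) = sqrt(900) = 30


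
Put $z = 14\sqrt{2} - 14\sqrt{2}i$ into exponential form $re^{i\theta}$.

r = |z| = sqrt((14*sqrt(2))^2 + (-14*sqrt(2))^2) = sqrt(392 + 392) = sqrt(784) = 28
θ = arctan(b/a) = arctan(-19.799/19.799) (quadrant-adjusted) = -45° = -π/4
z = 28e^(-i*π/4)


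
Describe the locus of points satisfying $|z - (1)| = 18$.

|z - z0| = r describes a circle centered at z0 with radius r
Here z0 = 1 and r = 18
Locus: Circle centered at (1, 0) with radius 18


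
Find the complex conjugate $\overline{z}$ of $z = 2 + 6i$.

If z = a + bi, then conjugate(z) = a - bi
conjugate(2 + 6i) = 2 - 6i


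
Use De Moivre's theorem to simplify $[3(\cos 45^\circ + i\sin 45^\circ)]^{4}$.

By De Moivre: z^n = r^n(cos(nθ) + i sin(nθ))
= 3^4(cos(4*45°) + i sin(4*45°))
= 81(cos 180° + i sin 180°)
= -81


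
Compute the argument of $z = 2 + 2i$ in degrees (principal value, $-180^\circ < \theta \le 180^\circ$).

θ = arctan(b/a) = arctan(2/2) (quadrant-adjusted) = 45°


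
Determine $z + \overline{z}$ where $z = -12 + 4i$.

z + conjugate(z) = (a + bi) + (a - bi) = 2a
= 2 * (-12) = -24


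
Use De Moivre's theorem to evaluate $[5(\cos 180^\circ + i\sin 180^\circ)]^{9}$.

By De Moivre: z^n = r^n(cos(nθ) + i sin(nθ))
= 5^9(cos(9*180°) + i sin(9*180°))
= 1953125(cos 180° + i sin 180°)
= -1953125


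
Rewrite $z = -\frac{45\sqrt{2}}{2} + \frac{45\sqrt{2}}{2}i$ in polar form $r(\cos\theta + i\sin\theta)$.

r = |z| = sqrt(a^2 + b^2) = sqrt((-45*sqrt(2)/2)^2 + (45*sqrt(2)/2)^2) = sqrt(2025/2 + 2025/2) = sqrt(2025) = 45
θ = arctan(b/a) = arctan(31.8198/-31.8198) (quadrant-adjusted) = 135°
z = 45(cos 135° + i sin 135°)


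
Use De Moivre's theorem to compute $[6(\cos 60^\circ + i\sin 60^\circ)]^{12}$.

By De Moivre: z^n = r^n(cos(nθ) + i sin(nθ))
= 6^12(cos(12*60°) + i sin(12*60°))
= 2176782336(cos 0° + i sin 0°)
= 2176782336


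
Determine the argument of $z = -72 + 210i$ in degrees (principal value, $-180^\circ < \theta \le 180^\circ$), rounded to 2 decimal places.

θ = arctan(b/a) = arctan(210/-72) (quadrant-adjusted) = 108.92°


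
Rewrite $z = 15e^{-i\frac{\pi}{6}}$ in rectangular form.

a = r cos θ = 15 * sqrt(3)/2 = 15*sqrt(3)/2
b = r sin θ = 15 * -1/2 = -15/2
z = 15*sqrt(3)/2 - (15/2)i


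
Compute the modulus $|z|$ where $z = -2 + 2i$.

|z| = sqrt(a^2 + b^2) = sqrt((-2)^2 + 2^2) = sqrt(8) = sqrt(8)


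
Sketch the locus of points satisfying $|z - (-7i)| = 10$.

|z - z0| = r describes a circle centered at z0 with radius r
Here z0 = -7i and r = 10
Locus: Circle centered at (0, -7) with radius 10


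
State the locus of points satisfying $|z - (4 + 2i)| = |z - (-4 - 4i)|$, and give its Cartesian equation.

|z - z1| = |z - z2| means z is equidistant from z1 and z2,
i.e. the perpendicular bisector of the segment from (4, 2) to (-4, -4) (midpoint (0, -1)).
With z = x + yi, square both sides:
(x - 4)^2 + (y - 2)^2 = (x - (-4))^2 + (y - (-4))^2
The x^2 and y^2 terms cancel: -16x + (-12)y = 32 - 20 = 12
Simplify: 4x + 3y = -3
Locus: Perpendicular bisector of the segment from (4, 2) to (-4, -4): the line 4x + 3y = -3


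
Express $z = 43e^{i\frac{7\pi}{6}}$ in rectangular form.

a = r cos θ = 43 * -sqrt(3)/2 = -43*sqrt(3)/2
b = r sin θ = 43 * -1/2 = -43/2
z = -43*sqrt(3)/2 - (43/2)i


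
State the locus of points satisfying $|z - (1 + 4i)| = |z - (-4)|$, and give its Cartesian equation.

|z - z1| = |z - z2| means z is equidistant from z1 and z2,
i.e. the perpendicular bisector of the segment from (1, 4) to (-4, 0) (midpoint (-3/2, 2)).
With z = x + yi, square both sides:
(x - 1)^2 + (y - 4)^2 = (x - (-4))^2 + (y - 0)^2
The x^2 and y^2 terms cancel: -10x + (-8)y = 16 - 17 = -1
Simplify: 10x + 8y = 1
Locus: Perpendicular bisector of the segment from (1, 4) to (-4, 0): the line 10x + 8y = 1


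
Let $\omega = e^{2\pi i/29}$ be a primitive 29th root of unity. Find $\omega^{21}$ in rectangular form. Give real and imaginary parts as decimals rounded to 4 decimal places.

ω^21 = e^(2πi·21/29) = e^(i·42π/29)
= cos(42π/29) + i sin(42π/29)
= -0.1618 - 0.9868i


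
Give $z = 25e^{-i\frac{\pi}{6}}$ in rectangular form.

a = r cos θ = 25 * sqrt(3)/2 = 25*sqrt(3)/2
b = r sin θ = 25 * -1/2 = -25/2
z = 25*sqrt(3)/2 - (25/2)i


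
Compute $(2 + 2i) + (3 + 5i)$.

(2 + 3) + (2 + 5)i = 5 + 7i


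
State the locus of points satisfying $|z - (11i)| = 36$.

|z - z0| = r describes a circle centered at z0 with radius r
Here z0 = 11i and r = 36
Locus: Circle centered at (0, 11) with radius 36


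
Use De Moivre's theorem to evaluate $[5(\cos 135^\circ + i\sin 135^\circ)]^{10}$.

By De Moivre: z^n = r^n(cos(nθ) + i sin(nθ))
= 5^10(cos(10*135°) + i sin(10*135°))
= 9765625(cos 270° + i sin 270°)
= -9765625i


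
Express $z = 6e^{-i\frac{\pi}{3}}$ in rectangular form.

a = r cos θ = 6 * 1/2 = 3
b = r sin θ = 6 * -sqrt(3)/2 = -3*sqrt(3)
z = 3 - 3*sqrt(3)i


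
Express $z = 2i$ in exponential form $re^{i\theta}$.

r = |z| = sqrt((0)^2 + (2)^2) = sqrt(0 + 4) = sqrt(4) = 2
a = 0 and b > 0, so z lies on the positive imaginary axis: θ = 90° = π/2
z = 2e^(i*π/2)


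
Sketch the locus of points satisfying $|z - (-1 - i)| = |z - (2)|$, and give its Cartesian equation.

|z - z1| = |z - z2| means z is equidistant from z1 and z2,
i.e. the perpendicular bisector of the segment from (-1, -1) to (2, 0) (midpoint (1/2, -1/2)).
With z = x + yi, square both sides:
(x - (-1))^2 + (y - (-1))^2 = (x - 2)^2 + (y - 0)^2
The x^2 and y^2 terms cancel: 6x + 2y = 4 - 2 = 2
Simplify: 3x + y = 1
Locus: Perpendicular bisector of the segment from (-1, -1) to (2, 0): the line 3x + y = 1


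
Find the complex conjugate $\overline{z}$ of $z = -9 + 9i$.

If z = a + bi, then conjugate(z) = a - bi
conjugate(-9 + 9i) = -9 - 9i


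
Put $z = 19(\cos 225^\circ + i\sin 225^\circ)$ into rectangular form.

a = r cos θ = 19 * -sqrt(2)/2 = -19*sqrt(2)/2
b = r sin θ = 19 * -sqrt(2)/2 = -19*sqrt(2)/2
z = -19*sqrt(2)/2 - (19*sqrt(2)/2)i


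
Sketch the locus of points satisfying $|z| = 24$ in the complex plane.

|z| = 24 means sqrt(x^2 + y^2) = 24
This is a circle of radius 24 centered at the origin


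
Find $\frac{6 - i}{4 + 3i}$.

Multiply numerator and denominator by conjugate (4 - 3i):
= (6 - i)(4 - 3i) / (4^2 + 3^2)
= (21 - 22i) / 25
= 21/25 - (22/25)i


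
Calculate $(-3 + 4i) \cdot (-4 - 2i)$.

(a1*a2 - b1*b2) + (a1*b2 + b1*a2)i
= (12 - (-8)) + (6 + (-16))i
= 20 - 10i


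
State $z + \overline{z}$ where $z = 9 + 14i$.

z + conjugate(z) = (a + bi) + (a - bi) = 2a
= 2 * 9 = 18


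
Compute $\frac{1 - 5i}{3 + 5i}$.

Multiply numerator and denominator by conjugate (3 - 5i):
= (1 - 5i)(3 - 5i) / (3^2 + 5^2)
= (-22 - 20i) / 34
Divide through by 2: (-11 - 10i) / 17
= -11/17 - (10/17)i


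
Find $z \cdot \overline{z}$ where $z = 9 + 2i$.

z * conjugate(z) = |z|^2 = a^2 + b^2
= 9^2 + 2^2 = 85


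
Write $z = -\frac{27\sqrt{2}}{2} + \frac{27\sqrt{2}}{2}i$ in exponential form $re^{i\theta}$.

r = |z| = sqrt((-27*sqrt(2)/2)^2 + (27*sqrt(2)/2)^2) = sqrt(729/2 + 729/2) = sqrt(729) = 27
θ = arctan(b/a) = arctan(19.0919/-19.0919) (quadrant-adjusted) = 135° = 3π/4
z = 27e^(i*3π/4)


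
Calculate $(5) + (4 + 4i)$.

(5 + 4) + (0 + 4)i = 9 + 4i


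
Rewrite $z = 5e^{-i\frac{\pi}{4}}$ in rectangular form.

a = r cos θ = 5 * sqrt(2)/2 = 5*sqrt(2)/2
b = r sin θ = 5 * -sqrt(2)/2 = -5*sqrt(2)/2
z = 5*sqrt(2)/2 - (5*sqrt(2)/2)i


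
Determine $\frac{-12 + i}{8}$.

Divisor is real, so divide each part by 8:
= -3/2 + (1/8)i


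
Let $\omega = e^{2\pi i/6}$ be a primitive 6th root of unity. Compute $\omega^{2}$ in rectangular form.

ω^2 = e^(2πi·2/6) = e^(i·2π/3)
= cos(2π/3) + i sin(2π/3)
= -1/2 + (sqrt(3)/2)i


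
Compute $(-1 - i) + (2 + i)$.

(-1 + 2) + (-1 + 1)i = 1


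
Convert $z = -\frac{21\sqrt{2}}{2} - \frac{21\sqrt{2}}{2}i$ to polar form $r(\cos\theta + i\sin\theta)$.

r = |z| = sqrt(a^2 + b^2) = sqrt((-21*sqrt(2)/2)^2 + (-21*sqrt(2)/2)^2) = sqrt(441/2 + 441/2) = sqrt(441) = 21
θ = arctan(b/a) = arctan(-14.8492/-14.8492) (quadrant-adjusted) = 225°
z = 21(cos 225° + i sin 225°)


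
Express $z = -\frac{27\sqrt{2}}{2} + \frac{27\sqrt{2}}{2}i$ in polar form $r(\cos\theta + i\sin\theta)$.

r = |z| = sqrt(a^2 + b^2) = sqrt((-27*sqrt(2)/2)^2 + (27*sqrt(2)/2)^2) = sqrt(729/2 + 729/2) = sqrt(729) = 27
θ = arctan(b/a) = arctan(19.0919/-19.0919) (quadrant-adjusted) = 135°
z = 27(cos 135° + i sin 135°)


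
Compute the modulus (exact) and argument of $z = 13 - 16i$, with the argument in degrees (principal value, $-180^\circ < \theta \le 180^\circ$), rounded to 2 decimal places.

|z| = sqrt(13^2 + (-16)^2) = sqrt(425)
arg(z) = arctan(b/a) = arctan(-16/13) (quadrant-adjusted) = -50.91°


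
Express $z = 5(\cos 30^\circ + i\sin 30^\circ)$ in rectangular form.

a = r cos θ = 5 * sqrt(3)/2 = 5*sqrt(3)/2
b = r sin θ = 5 * 1/2 = 5/2
z = 5*sqrt(3)/2 + (5/2)i


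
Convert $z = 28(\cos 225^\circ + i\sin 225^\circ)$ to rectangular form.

a = r cos θ = 28 * -sqrt(2)/2 = -14*sqrt(2)
b = r sin θ = 28 * -sqrt(2)/2 = -14*sqrt(2)
z = -14*sqrt(2) - 14*sqrt(2)i


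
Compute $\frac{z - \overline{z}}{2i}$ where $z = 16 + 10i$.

z - conjugate(z) = 2bi
(z - conjugate(z))/(2i) = 2bi/(2i) = b = 10


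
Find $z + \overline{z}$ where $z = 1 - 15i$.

z + conjugate(z) = (a + bi) + (a - bi) = 2a
= 2 * 1 = 2


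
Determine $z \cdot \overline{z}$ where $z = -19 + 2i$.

z * conjugate(z) = |z|^2 = a^2 + b^2
= (-19)^2 + 2^2 = 365


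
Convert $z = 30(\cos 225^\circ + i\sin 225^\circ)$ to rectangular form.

a = r cos θ = 30 * -sqrt(2)/2 = -15*sqrt(2)
b = r sin θ = 30 * -sqrt(2)/2 = -15*sqrt(2)
z = -15*sqrt(2) - 15*sqrt(2)i


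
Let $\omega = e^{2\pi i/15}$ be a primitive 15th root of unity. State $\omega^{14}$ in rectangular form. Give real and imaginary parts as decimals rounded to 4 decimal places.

ω^14 = e^(2πi·14/15) = e^(i·28π/15)
= cos(28π/15) + i sin(28π/15)
= 0.9135 - 0.4067i


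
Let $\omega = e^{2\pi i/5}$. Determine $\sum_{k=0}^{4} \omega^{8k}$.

Let ζ = ω^8 = e^(2πi·8/5). Since 5 ∤ 8, ζ ≠ 1.
Sum = Σ_{k=0}^{4} ζ^k = (ζ^5 - 1)/(ζ - 1) = (ω^{8·5} - 1)/(ζ - 1) = (1 - 1)/(ζ - 1) = 0


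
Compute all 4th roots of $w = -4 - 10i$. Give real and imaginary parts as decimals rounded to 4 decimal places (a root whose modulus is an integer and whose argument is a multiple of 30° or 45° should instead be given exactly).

|w| = sqrt(116) ≈ 10.770330, arg(w) ≈ 248.198591°
Root modulus = sqrt(116)^(1/4) ≈ 1.811579
Root arguments: θ_k = (arg(w) + 360°k)/4 for k = 0, 1, ..., 3
Compute each root as (root modulus)(cos θ_k + i sin θ_k) using full-precision intermediates, then round to 4 decimal places.
Roots: 0.8491 + 1.6003i, -1.6003 + 0.8491i, -0.8491 - 1.6003i, 1.6003 - 0.8491i


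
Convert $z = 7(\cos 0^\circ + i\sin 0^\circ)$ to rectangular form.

a = r cos θ = 7 * 1 = 7
b = r sin θ = 7 * 0 = 0
z = 7


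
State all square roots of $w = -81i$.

|w| = 81, arg(w) = 270°
Root modulus = 81^(1/2) = 9
Root arguments: θ_k = (270° + 360°k)/2 for k = 0, 1, ..., 1
Roots: -9*sqrt(2)/2 + (9*sqrt(2)/2)i, 9*sqrt(2)/2 - (9*sqrt(2)/2)i


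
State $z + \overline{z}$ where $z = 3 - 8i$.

z + conjugate(z) = (a + bi) + (a - bi) = 2a
= 2 * 3 = 6


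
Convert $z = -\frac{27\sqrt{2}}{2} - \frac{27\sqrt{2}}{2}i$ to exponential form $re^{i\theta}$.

r = |z| = sqrt((-27*sqrt(2)/2)^2 + (-27*sqrt(2)/2)^2) = sqrt(729/2 + 729/2) = sqrt(729) = 27
θ = arctan(b/a) = arctan(-19.0919/-19.0919) (quadrant-adjusted) = -135° = -3π/4
z = 27e^(-i*3π/4)


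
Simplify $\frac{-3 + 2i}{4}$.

Divisor is real, so divide each part by 4:
= -3/4 + (1/2)i


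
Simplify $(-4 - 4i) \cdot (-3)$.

(a1*a2 - b1*b2) + (a1*b2 + b1*a2)i
= (12 - 0) + (0 + 12)i
= 12 + 12i


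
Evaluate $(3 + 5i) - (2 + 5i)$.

(3 - 2) + (5 - 5)i = 1


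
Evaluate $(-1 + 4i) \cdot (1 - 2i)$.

(a1*a2 - b1*b2) + (a1*b2 + b1*a2)i
= (-1 - (-8)) + (2 + 4)i
= 7 + 6i


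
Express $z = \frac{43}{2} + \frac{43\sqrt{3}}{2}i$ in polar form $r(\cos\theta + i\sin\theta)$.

r = |z| = sqrt(a^2 + b^2) = sqrt((43/2)^2 + (43*sqrt(3)/2)^2) = sqrt(1849/4 + 5547/4) = sqrt(1849) = 43
θ = arctan(b/a) = arctan(37.2391/21.5) (quadrant-adjusted) = 60°
z = 43(cos 60° + i sin 60°)


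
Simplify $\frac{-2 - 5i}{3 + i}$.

Multiply numerator and denominator by conjugate (3 - i):
= (-2 - 5i)(3 - i) / (3^2 + 1^2)
= (-11 - 13i) / 10
= -11/10 - (13/10)i


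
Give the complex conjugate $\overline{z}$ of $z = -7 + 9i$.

If z = a + bi, then conjugate(z) = a - bi
conjugate(-7 + 9i) = -7 - 9i


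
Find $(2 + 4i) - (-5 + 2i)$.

(2 - (-5)) + (4 - 2)i = 7 + 2i


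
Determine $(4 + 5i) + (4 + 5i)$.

(4 + 4) + (5 + 5)i = 8 + 10i


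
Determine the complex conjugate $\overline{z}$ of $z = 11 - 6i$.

If z = a + bi, then conjugate(z) = a - bi
conjugate(11 - 6i) = 11 + 6i


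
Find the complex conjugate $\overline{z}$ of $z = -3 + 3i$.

If z = a + bi, then conjugate(z) = a - bi
conjugate(-3 + 3i) = -3 - 3i


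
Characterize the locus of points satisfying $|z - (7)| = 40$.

|z - z0| = r describes a circle centered at z0 with radius r
Here z0 = 7 and r = 40
Locus: Circle centered at (7, 0) with radius 40


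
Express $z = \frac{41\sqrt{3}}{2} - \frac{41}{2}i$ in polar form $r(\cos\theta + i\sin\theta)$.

r = |z| = sqrt(a^2 + b^2) = sqrt((41*sqrt(3)/2)^2 + (-41/2)^2) = sqrt(5043/4 + 1681/4) = sqrt(1681) = 41
θ = arctan(b/a) = arctan(-20.5/35.507) (quadrant-adjusted) = 330°
z = 41(cos 330° + i sin 330°)


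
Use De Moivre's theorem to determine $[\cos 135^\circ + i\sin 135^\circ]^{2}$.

By De Moivre: z^n = r^n(cos(nθ) + i sin(nθ))
= 1^2(cos(2*135°) + i sin(2*135°))
= 1(cos 270° + i sin 270°)
= -i


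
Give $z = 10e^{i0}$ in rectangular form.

a = r cos θ = 10 * 1 = 10
b = r sin θ = 10 * 0 = 0
z = 10


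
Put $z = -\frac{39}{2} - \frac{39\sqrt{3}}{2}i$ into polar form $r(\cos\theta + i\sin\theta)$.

r = |z| = sqrt(a^2 + b^2) = sqrt((-39/2)^2 + (-39*sqrt(3)/2)^2) = sqrt(1521/4 + 4563/4) = sqrt(1521) = 39
θ = arctan(b/a) = arctan(-33.775/-19.5) (quadrant-adjusted) = 240°
z = 39(cos 240° + i sin 240°)


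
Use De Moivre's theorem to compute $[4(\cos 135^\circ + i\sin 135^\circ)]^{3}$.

By De Moivre: z^n = r^n(cos(nθ) + i sin(nθ))
= 4^3(cos(3*135°) + i sin(3*135°))
= 64(cos 45° + i sin 45°)
= 32*sqrt(2) + 32*sqrt(2)i


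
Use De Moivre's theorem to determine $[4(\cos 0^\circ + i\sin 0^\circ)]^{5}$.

By De Moivre: z^n = r^n(cos(nθ) + i sin(nθ))
= 4^5(cos(5*0°) + i sin(5*0°))
= 1024(cos 0° + i sin 0°)
= 1024


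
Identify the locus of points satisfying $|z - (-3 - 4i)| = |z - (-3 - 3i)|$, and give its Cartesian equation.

|z - z1| = |z - z2| means z is equidistant from z1 and z2,
i.e. the perpendicular bisector of the segment from (-3, -4) to (-3, -3) (midpoint (-3, -7/2)).
With z = x + yi, square both sides:
(x - (-3))^2 + (y - (-4))^2 = (x - (-3))^2 + (y - (-3))^2
The x^2 and y^2 terms cancel: 0x + 2y = 18 - 25 = -7
Simplify: y = -7/2
Locus: Perpendicular bisector of the segment from (-3, -4) to (-3, -3): the line y = -7/2


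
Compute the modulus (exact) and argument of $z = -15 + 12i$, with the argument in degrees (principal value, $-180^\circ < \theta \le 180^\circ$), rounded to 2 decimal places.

|z| = sqrt((-15)^2 + 12^2) = sqrt(369)
arg(z) = arctan(b/a) = arctan(12/-15) (quadrant-adjusted) = 141.34°


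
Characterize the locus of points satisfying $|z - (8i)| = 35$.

|z - z0| = r describes a circle centered at z0 with radius r
Here z0 = 8i and r = 35
Locus: Circle centered at (0, 8) with radius 35


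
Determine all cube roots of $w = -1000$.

|w| = 1000, arg(w) = 180°
Root modulus = 1000^(1/3) = 10
Root arguments: θ_k = (180° + 360°k)/3 for k = 0, 1, ..., 2
Roots: 5 + 5*sqrt(3)i, -10, 5 - 5*sqrt(3)i


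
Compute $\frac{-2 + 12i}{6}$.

Divisor is real, so divide each part by 6:
= -1/3 + 2i


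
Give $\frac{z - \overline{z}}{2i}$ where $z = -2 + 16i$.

z - conjugate(z) = 2bi
(z - conjugate(z))/(2i) = 2bi/(2i) = b = 16


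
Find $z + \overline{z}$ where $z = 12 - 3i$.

z + conjugate(z) = (a + bi) + (a - bi) = 2a
= 2 * 12 = 24


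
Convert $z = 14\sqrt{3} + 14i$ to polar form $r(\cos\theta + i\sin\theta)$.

r = |z| = sqrt(a^2 + b^2) = sqrt((14*sqrt(3))^2 + (14)^2) = sqrt(588 + 196) = sqrt(784) = 28
θ = arctan(b/a) = arctan(14/24.2487) (quadrant-adjusted) = 30°
z = 28(cos 30° + i sin 30°)


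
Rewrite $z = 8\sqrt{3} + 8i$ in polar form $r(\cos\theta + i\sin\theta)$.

r = |z| = sqrt(a^2 + b^2) = sqrt((8*sqrt(3))^2 + (8)^2) = sqrt(192 + 64) = sqrt(256) = 16
θ = arctan(b/a) = arctan(8/13.8564) (quadrant-adjusted) = 30°
z = 16(cos 30° + i sin 30°)


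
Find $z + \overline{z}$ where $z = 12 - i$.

z + conjugate(z) = (a + bi) + (a - bi) = 2a
= 2 * 12 = 24


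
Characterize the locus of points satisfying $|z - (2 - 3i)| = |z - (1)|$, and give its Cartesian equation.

|z - z1| = |z - z2| means z is equidistant from z1 and z2,
i.e. the perpendicular bisector of the segment from (2, -3) to (1, 0) (midpoint (3/2, -3/2)).
With z = x + yi, square both sides:
(x - 2)^2 + (y - (-3))^2 = (x - 1)^2 + (y - 0)^2
The x^2 and y^2 terms cancel: -2x + 6y = 1 - 13 = -12
Simplify: x - 3y = 6
Locus: Perpendicular bisector of the segment from (2, -3) to (1, 0): the line x - 3y = 6


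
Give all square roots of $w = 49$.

|w| = 49, arg(w) = 0°
Root modulus = 49^(1/2) = 7
Root arguments: θ_k = (0° + 360°k)/2 for k = 0, 1, ..., 1
Roots: 7, -7


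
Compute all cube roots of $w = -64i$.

|w| = 64, arg(w) = 270°
Root modulus = 64^(1/3) = 4
Root arguments: θ_k = (270° + 360°k)/3 for k = 0, 1, ..., 2
Roots: 4i, -2*sqrt(3) - 2i, 2*sqrt(3) - 2i


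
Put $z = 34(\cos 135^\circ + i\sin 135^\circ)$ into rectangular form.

a = r cos θ = 34 * -sqrt(2)/2 = -17*sqrt(2)
b = r sin θ = 34 * sqrt(2)/2 = 17*sqrt(2)
z = -17*sqrt(2) + 17*sqrt(2)i


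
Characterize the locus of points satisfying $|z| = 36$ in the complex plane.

|z| = 36 means sqrt(x^2 + y^2) = 36
This is a circle of radius 36 centered at the origin


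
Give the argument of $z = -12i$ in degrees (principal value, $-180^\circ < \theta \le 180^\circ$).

a = 0 and b < 0, so z lies on the negative imaginary axis: θ = -90°


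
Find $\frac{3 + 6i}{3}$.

Divisor is real, so divide each part by 3:
= 1 + 2i


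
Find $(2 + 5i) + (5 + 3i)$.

(2 + 5) + (5 + 3)i = 7 + 8i
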